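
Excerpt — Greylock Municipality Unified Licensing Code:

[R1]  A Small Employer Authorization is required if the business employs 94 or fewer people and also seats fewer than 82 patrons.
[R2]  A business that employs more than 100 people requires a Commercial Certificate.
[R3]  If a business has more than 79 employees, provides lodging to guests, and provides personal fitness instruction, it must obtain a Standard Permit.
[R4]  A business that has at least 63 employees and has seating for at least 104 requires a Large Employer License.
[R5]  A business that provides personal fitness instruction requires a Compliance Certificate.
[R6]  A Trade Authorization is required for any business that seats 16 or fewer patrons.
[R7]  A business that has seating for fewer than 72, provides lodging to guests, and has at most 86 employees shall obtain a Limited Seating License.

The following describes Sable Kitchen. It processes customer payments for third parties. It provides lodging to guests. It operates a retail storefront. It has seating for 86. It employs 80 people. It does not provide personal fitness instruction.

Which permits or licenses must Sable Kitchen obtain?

[R1] employees 80 ≤ 94; seating 86 ≥ 82 → Small Employer Authorization not required.
[R2] employees 80 ≤ 100 → Commercial Certificate not required.
[R3] employees 80 > 79; provides lodging to guests; does not provide personal fitness instruction → Standard Permit not required.
[R4] employees 80 ≥ 63; seating 86 < 104 → Large Employer License not required.
[R5] does not provide personal fitness instruction → Compliance Certificate not required.
[R6] seating 86 > 16 → Trade Authorization not required.
[R7] seating 86 ≥ 72; provides lodging to guests; employees 80 ≤ 86 → Limited Seating License not required.

None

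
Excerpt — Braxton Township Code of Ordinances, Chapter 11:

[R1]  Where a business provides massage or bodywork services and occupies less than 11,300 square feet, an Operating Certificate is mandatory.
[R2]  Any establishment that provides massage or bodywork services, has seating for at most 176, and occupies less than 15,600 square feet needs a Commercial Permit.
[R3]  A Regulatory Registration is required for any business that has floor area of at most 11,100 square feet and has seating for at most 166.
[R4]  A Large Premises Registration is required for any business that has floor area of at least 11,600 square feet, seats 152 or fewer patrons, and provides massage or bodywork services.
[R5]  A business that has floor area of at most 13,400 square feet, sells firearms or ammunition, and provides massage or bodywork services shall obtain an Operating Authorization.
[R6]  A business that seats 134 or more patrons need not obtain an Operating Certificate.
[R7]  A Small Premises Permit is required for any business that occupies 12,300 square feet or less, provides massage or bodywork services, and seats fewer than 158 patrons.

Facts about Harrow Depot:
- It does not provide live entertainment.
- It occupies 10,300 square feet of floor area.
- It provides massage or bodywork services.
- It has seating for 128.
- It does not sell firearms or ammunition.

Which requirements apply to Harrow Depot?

Commercial Permit, Operating Certificate, Regulatory Registration, Small Premises Permit

[R1] provides massage or bodywork services; floor area 10,300 square feet < 11,300 square feet → Operating Certificate required.
[R2] provides massage or bodywork services; seating 128 ≤ 176; floor area 10,300 square feet < 15,600 square feet → Commercial Permit required.
[R3] floor area 10,300 square feet ≤ 11,100 square feet; seating 128 ≤ 166 → Regulatory Registration required.
[R4] floor area 10,300 square feet < 11,600 square feet; seating 128 ≤ 152; provides massage or bodywork services → Large Premises Registration not required.
[R5] floor area 10,300 square feet ≤ 13,400 square feet; does not sell firearms or ammunition; provides massage or bodywork services → Operating Authorization not required.
[R6] seating 128 < 134 → Operating Certificate exemption does not apply.
[R7] floor area 10,300 square feet ≤ 12,300 square feet; provides massage or bodywork services; seating 128 < 158 → Small Premises Permit required.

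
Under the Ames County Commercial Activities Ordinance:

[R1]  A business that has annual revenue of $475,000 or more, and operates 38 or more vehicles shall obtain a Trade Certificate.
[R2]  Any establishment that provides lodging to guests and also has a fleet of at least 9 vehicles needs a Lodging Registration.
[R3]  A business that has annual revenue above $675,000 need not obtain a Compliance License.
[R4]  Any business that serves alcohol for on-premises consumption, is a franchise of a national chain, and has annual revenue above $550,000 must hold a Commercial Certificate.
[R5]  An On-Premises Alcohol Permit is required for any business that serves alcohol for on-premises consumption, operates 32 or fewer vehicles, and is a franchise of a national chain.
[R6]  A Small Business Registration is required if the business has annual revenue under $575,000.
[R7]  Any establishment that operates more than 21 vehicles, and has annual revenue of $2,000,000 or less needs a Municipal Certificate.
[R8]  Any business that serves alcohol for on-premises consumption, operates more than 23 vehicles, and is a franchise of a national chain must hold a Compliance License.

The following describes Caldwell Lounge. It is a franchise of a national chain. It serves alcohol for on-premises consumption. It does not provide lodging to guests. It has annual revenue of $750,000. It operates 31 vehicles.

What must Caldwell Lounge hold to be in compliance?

[R1] revenue $750,000 ≥ $475,000; vehicles 31 < 38 → Trade Certificate not required.
[R2] does not provide lodging to guests; vehicles 31 ≥ 9 → Lodging Registration not required.
[R3] revenue $750,000 > $675,000 → exempt from Compliance License.
[R4] serves alcohol for on-premises consumption; is a franchise of a national chain; revenue $750,000 > $550,000 → Commercial Certificate required.
[R5] serves alcohol for on-premises consumption; vehicles 31 ≤ 32; is a franchise of a national chain → On-Premises Alcohol Permit required.
[R6] revenue $750,000 ≥ $575,000 → Small Business Registration not required.
[R7] vehicles 31 > 21; revenue $750,000 ≤ $2,000,000 → Municipal Certificate required.
[R8] serves alcohol for on-premises consumption; vehicles 31 > 23; is a franchise of a national chain → Compliance License required.

Commercial Certificate, Municipal Certificate, On-Premises Alcohol Permit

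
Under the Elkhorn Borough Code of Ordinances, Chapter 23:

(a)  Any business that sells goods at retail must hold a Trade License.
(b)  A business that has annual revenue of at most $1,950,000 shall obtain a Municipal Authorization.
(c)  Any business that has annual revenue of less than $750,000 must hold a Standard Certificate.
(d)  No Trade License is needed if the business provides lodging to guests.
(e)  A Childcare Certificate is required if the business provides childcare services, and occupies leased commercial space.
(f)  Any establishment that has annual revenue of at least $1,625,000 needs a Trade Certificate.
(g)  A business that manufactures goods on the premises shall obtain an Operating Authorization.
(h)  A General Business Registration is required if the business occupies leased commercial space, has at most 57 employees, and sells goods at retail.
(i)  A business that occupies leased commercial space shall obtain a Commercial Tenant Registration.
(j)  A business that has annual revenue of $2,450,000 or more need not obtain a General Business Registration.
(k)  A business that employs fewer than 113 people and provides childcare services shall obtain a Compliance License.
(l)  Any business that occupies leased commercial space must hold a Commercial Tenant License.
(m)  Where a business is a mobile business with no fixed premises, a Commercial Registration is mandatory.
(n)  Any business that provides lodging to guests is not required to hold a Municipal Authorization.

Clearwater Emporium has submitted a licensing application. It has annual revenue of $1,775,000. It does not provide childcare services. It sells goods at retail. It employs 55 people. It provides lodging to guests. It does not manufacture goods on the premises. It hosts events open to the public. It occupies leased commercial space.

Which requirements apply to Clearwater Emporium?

(a) sells goods at retail → Trade License required.
(b) revenue $1,775,000 ≤ $1,950,000 → Municipal Authorization required.
(c) revenue $1,775,000 ≥ $750,000 → Standard Certificate not required.
(d) provides lodging to guests → exempt from Trade License.
(e) does not provide childcare services; occupies leased commercial space → Childcare Certificate not required.
(f) revenue $1,775,000 ≥ $1,625,000 → Trade Certificate required.
(g) does not manufacture goods on the premises → Operating Authorization not required.
(h) occupies leased commercial space; employees 55 ≤ 57; sells goods at retail → General Business Registration required.
(i) occupies leased commercial space → Commercial Tenant Registration required.
(j) revenue $1,775,000 < $2,450,000 → General Business Registration exemption does not apply.
(k) employees 55 < 113; does not provide childcare services → Compliance License not required.
(l) occupies leased commercial space → Commercial Tenant License required.
(m) occupies leased commercial space (not: is a mobile business with no fixed premises) → Commercial Registration not required.
(n) provides lodging to guests → exempt from Municipal Authorization.

Commercial Tenant License, Commercial Tenant Registration, General Business Registration, Trade Certificate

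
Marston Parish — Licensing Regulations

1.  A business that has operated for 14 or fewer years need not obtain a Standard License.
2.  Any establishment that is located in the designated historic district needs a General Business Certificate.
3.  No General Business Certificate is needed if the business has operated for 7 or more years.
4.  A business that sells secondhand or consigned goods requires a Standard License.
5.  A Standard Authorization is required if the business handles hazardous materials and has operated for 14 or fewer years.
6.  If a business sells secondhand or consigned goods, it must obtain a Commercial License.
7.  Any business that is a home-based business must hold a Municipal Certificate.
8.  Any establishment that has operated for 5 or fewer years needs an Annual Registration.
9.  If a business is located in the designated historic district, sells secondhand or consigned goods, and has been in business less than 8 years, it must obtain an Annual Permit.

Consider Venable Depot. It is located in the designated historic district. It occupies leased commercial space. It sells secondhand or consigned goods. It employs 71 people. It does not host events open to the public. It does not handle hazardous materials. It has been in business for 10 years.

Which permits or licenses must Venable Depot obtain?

1. years in business 10 ≤ 14 → exempt from Standard License.
2. is located in the designated historic district → General Business Certificate required.
3. years in business 10 ≥ 7 → exempt from General Business Certificate.
4. sells secondhand or consigned goods → Standard License required.
5. does not handle hazardous materials; years in business 10 ≤ 14 → Standard Authorization not required.
6. sells secondhand or consigned goods → Commercial License required.
7. occupies leased commercial space (not: is a home-based business) → Municipal Certificate not required.
8. years in business 10 > 5 → Annual Registration not required.
9. is located in the designated historic district; sells secondhand or consigned goods; years in business 10 ≥ 8 → Annual Permit not required.

Commercial License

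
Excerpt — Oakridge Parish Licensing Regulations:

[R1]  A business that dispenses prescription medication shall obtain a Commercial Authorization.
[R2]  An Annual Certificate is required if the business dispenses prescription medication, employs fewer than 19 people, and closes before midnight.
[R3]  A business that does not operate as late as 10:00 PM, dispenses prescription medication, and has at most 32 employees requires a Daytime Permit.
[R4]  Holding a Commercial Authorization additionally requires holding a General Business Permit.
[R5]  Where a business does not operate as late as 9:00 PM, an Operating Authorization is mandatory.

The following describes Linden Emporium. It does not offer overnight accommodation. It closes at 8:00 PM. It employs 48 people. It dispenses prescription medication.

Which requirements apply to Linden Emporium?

Commercial Authorization, General Business Permit, Operating Authorization

[R1] dispenses prescription medication → Commercial Authorization required.
[R2] dispenses prescription medication; employees 48 ≥ 19; closes 8:00 PM, at/before midnight → Annual Certificate not required.
[R3] closes 8:00 PM, at/before 10:00 PM; dispenses prescription medication; employees 48 > 32 → Daytime Permit not required.
[R4] Commercial Authorization is required → General Business Permit also required.
[R5] closes 8:00 PM, at/before 9:00 PM → Operating Authorization required.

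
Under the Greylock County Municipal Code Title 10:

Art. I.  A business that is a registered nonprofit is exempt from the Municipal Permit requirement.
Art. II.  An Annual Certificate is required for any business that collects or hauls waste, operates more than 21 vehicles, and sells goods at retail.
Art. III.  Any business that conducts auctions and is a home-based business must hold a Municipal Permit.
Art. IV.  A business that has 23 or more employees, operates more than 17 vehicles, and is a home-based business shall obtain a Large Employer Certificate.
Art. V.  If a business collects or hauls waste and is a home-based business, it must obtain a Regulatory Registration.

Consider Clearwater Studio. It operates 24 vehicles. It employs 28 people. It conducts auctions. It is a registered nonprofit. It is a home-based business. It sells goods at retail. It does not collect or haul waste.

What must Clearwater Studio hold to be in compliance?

Large Employer Certificate

Art. I. is a registered nonprofit → exempt from Municipal Permit.
Art. II. does not collect or haul waste; vehicles 24 > 21; sells goods at retail → Annual Certificate not required.
Art. III. conducts auctions; is a home-based business → Municipal Permit required.
Art. IV. employees 28 ≥ 23; vehicles 24 > 17; is a home-based business → Large Employer Certificate required.
Art. V. does not collect or haul waste; is a home-based business → Regulatory Registration not required.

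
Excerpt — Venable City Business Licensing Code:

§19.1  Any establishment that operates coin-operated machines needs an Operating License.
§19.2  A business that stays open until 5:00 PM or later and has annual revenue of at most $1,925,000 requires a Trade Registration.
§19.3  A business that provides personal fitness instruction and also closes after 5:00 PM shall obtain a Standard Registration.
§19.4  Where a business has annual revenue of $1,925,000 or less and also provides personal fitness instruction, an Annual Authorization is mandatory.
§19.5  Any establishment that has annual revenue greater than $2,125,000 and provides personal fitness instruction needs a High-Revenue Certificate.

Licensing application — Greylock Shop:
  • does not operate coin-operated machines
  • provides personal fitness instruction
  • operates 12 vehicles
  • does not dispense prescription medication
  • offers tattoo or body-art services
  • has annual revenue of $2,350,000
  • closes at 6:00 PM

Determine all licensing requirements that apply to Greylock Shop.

§19.1 does not operate coin-operated machines → Operating License not required.
§19.2 closes 6:00 PM, after 5:00 PM; revenue $2,350,000 > $1,925,000 → Trade Registration not required.
§19.3 provides personal fitness instruction; closes 6:00 PM, after 5:00 PM → Standard Registration required.
§19.4 revenue $2,350,000 > $1,925,000; provides personal fitness instruction → Annual Authorization not required.
§19.5 revenue $2,350,000 > $2,125,000; provides personal fitness instruction → High-Revenue Certificate required.

High-Revenue Certificate, Standard Registration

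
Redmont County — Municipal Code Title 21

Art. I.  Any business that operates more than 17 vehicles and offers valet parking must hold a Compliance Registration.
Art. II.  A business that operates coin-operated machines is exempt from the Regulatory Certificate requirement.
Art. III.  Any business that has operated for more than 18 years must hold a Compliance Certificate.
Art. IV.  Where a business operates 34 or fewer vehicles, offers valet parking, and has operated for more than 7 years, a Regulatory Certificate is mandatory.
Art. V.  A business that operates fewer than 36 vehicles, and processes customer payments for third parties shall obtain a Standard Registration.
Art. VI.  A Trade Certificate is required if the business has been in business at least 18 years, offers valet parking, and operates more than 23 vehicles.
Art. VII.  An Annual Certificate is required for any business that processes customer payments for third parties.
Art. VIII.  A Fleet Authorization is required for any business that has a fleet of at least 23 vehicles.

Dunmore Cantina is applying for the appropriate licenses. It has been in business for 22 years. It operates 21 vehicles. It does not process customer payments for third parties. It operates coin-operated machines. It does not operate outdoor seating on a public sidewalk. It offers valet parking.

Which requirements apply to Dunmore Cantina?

Art. I. vehicles 21 > 17; offers valet parking → Compliance Registration required.
Art. II. operates coin-operated machines → exempt from Regulatory Certificate.
Art. III. years in business 22 > 18 → Compliance Certificate required.
Art. IV. vehicles 21 ≤ 34; offers valet parking; years in business 22 > 7 → Regulatory Certificate required.
Art. V. vehicles 21 < 36; does not process customer payments for third parties → Standard Registration not required.
Art. VI. years in business 22 ≥ 18; offers valet parking; vehicles 21 ≤ 23 → Trade Certificate not required.
Art. VII. does not process customer payments for third parties → Annual Certificate not required.
Art. VIII. vehicles 21 < 23 → Fleet Authorization not required.

Compliance Certificate, Compliance Registration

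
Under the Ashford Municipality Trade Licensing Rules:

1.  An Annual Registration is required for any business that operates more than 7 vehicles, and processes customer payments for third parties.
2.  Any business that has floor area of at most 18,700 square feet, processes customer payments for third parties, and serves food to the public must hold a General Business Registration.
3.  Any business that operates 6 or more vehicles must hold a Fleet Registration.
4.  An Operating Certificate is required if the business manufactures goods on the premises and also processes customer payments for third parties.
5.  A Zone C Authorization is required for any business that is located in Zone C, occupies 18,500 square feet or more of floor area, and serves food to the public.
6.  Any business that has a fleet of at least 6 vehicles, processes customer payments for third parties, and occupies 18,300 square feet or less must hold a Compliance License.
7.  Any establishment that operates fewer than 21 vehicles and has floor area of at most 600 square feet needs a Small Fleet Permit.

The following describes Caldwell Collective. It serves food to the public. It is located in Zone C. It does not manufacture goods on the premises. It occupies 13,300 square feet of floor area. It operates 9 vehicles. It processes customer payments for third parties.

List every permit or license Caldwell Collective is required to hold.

1. vehicles 9 > 7; processes customer payments for third parties → Annual Registration required.
2. floor area 13,300 square feet ≤ 18,700 square feet; processes customer payments for third parties; serves food to the public → General Business Registration required.
3. vehicles 9 ≥ 6 → Fleet Registration required.
4. does not manufacture goods on the premises; processes customer payments for third parties → Operating Certificate not required.
5. is located in Zone C; floor area 13,300 square feet < 18,500 square feet; serves food to the public → Zone C Authorization not required.
6. vehicles 9 ≥ 6; processes customer payments for third parties; floor area 13,300 square feet ≤ 18,300 square feet → Compliance License required.
7. vehicles 9 < 21; floor area 13,300 square feet > 600 square feet → Small Fleet Permit not required.

Annual Registration, Compliance License, Fleet Registration, General Business Registration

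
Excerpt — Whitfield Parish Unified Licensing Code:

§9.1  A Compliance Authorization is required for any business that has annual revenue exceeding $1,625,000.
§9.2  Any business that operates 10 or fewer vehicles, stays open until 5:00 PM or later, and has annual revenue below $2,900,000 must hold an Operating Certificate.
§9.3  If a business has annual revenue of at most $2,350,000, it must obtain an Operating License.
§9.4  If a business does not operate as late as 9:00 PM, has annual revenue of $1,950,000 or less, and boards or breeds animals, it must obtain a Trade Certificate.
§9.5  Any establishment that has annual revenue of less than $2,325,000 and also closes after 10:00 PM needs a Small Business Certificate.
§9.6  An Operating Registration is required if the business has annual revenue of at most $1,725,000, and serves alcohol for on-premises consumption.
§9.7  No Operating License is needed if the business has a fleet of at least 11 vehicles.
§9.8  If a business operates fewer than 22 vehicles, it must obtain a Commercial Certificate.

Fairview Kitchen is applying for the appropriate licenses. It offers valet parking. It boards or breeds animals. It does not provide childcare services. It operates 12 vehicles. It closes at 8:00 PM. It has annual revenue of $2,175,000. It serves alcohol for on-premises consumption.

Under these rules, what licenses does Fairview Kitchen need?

§9.1 revenue $2,175,000 > $1,625,000 → Compliance Authorization required.
§9.2 vehicles 12 > 10; closes 8:00 PM, after 5:00 PM; revenue $2,175,000 < $2,900,000 → Operating Certificate not required.
§9.3 revenue $2,175,000 ≤ $2,350,000 → Operating License required.
§9.4 closes 8:00 PM, at/before 9:00 PM; revenue $2,175,000 > $1,950,000; boards or breeds animals → Trade Certificate not required.
§9.5 revenue $2,175,000 < $2,325,000; closes 8:00 PM, at/before 10:00 PM → Small Business Certificate not required.
§9.6 revenue $2,175,000 > $1,725,000; serves alcohol for on-premises consumption → Operating Registration not required.
§9.7 vehicles 12 ≥ 11 → exempt from Operating License.
§9.8 vehicles 12 < 22 → Commercial Certificate required.

Commercial Certificate, Compliance Authorization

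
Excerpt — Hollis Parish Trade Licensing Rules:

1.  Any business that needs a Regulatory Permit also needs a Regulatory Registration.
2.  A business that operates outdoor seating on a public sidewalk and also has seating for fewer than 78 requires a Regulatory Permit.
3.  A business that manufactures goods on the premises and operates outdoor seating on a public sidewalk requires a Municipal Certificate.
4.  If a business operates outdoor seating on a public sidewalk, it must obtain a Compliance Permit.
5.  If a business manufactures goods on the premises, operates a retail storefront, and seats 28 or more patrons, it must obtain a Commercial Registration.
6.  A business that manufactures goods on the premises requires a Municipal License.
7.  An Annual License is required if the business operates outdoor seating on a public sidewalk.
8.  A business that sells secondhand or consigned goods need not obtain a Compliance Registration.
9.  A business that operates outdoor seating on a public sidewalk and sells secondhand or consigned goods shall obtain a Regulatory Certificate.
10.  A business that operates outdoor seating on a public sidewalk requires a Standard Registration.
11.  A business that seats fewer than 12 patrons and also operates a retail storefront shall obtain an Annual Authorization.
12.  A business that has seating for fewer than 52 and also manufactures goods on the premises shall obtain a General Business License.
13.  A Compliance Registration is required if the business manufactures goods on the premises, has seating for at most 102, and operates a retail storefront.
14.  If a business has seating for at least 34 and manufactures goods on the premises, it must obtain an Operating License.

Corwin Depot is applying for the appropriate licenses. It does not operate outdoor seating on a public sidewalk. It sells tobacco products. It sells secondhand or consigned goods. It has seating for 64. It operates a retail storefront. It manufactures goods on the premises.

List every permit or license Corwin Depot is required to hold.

Commercial Registration, Municipal License, Operating License

1. Regulatory Permit is not required → no effect.
2. does not operate outdoor seating on a public sidewalk; seating 64 < 78 → Regulatory Permit not required.
3. manufactures goods on the premises; does not operate outdoor seating on a public sidewalk → Municipal Certificate not required.
4. does not operate outdoor seating on a public sidewalk → Compliance Permit not required.
5. manufactures goods on the premises; operates a retail storefront; seating 64 ≥ 28 → Commercial Registration required.
6. manufactures goods on the premises → Municipal License required.
7. does not operate outdoor seating on a public sidewalk → Annual License not required.
8. sells secondhand or consigned goods → exempt from Compliance Registration.
9. does not operate outdoor seating on a public sidewalk; sells secondhand or consigned goods → Regulatory Certificate not required.
10. does not operate outdoor seating on a public sidewalk → Standard Registration not required.
11. seating 64 ≥ 12; operates a retail storefront → Annual Authorization not required.
12. seating 64 ≥ 52; manufactures goods on the premises → General Business License not required.
13. manufactures goods on the premises; seating 64 ≤ 102; operates a retail storefront → Compliance Registration required.
14. seating 64 ≥ 34; manufactures goods on the premises → Operating License required.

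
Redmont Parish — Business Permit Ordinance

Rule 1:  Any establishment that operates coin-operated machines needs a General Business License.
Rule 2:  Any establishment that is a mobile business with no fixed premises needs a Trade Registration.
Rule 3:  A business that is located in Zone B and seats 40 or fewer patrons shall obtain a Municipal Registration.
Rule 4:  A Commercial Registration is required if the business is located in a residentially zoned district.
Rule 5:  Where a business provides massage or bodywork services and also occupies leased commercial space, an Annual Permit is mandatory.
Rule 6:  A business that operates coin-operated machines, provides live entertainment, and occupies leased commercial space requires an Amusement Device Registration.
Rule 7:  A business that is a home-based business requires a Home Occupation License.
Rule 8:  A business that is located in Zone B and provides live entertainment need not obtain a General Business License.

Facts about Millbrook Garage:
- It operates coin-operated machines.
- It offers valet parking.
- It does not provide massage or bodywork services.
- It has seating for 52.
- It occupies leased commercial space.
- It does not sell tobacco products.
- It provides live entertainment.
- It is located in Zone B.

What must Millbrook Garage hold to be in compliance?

Amusement Device Registration

Rule 1: operates coin-operated machines → General Business License required.
Rule 2: occupies leased commercial space (not: is a mobile business with no fixed premises) → Trade Registration not required.
Rule 3: is located in Zone B; seating 52 > 40 → Municipal Registration not required.
Rule 4: is located in Zone B (not: is located in a residentially zoned district) → Commercial Registration not required.
Rule 5: does not provide massage or bodywork services; occupies leased commercial space → Annual Permit not required.
Rule 6: operates coin-operated machines; provides live entertainment; occupies leased commercial space → Amusement Device Registration required.
Rule 7: occupies leased commercial space (not: is a home-based business) → Home Occupation License not required.
Rule 8: is located in Zone B; provides live entertainment → exempt from General Business License.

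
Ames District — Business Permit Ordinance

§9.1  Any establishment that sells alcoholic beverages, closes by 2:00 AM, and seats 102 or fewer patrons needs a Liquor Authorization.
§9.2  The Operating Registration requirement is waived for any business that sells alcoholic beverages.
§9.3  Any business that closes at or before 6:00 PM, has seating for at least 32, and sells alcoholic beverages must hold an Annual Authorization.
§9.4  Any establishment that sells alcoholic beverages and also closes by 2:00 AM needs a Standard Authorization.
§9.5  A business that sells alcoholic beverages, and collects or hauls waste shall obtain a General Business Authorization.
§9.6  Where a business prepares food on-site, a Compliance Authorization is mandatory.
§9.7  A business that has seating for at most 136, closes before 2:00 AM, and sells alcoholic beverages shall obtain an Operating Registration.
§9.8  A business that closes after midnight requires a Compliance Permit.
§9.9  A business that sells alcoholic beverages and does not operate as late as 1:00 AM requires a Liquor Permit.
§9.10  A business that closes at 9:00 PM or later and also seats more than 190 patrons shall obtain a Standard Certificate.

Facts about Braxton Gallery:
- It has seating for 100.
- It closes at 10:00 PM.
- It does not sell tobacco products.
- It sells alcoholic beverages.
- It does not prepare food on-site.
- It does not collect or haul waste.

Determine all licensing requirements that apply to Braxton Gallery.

Liquor Authorization, Liquor Permit, Standard Authorization

§9.1 sells alcoholic beverages; closes 10:00 PM, at/before 2:00 AM; seating 100 ≤ 102 → Liquor Authorization required.
§9.2 sells alcoholic beverages → exempt from Operating Registration.
§9.3 closes 10:00 PM, after 6:00 PM; seating 100 ≥ 32; sells alcoholic beverages → Annual Authorization not required.
§9.4 sells alcoholic beverages; closes 10:00 PM, at/before 2:00 AM → Standard Authorization required.
§9.5 sells alcoholic beverages; does not collect or haul waste → General Business Authorization not required.
§9.6 does not prepare food on-site → Compliance Authorization not required.
§9.7 seating 100 ≤ 136; closes 10:00 PM, at/before 2:00 AM; sells alcoholic beverages → Operating Registration required.
§9.8 closes 10:00 PM, at/before midnight → Compliance Permit not required.
§9.9 sells alcoholic beverages; closes 10:00 PM, at/before 1:00 AM → Liquor Permit required.
§9.10 closes 10:00 PM, after 9:00 PM; seating 100 ≤ 190 → Standard Certificate not required.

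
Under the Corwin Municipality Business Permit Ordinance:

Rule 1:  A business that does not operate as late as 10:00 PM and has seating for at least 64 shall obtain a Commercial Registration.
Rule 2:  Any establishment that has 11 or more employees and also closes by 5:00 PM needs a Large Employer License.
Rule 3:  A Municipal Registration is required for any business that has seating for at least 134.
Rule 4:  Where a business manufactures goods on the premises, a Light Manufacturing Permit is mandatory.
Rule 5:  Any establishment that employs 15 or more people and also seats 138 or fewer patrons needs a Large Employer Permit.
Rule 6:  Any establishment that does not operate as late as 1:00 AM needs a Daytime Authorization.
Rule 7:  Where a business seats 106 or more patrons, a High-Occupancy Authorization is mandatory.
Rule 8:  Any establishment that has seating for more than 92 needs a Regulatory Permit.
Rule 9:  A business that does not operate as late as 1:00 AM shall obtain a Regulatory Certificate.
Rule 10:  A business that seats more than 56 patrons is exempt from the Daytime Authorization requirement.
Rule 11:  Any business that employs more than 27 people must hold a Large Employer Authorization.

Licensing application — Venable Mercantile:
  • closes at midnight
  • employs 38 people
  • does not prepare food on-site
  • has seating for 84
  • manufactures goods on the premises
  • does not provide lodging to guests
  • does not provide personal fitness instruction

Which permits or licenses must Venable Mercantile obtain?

Large Employer Authorization, Large Employer Permit, Light Manufacturing Permit, Regulatory Certificate

Rule 1: closes midnight, after 10:00 PM; seating 84 ≥ 64 → Commercial Registration not required.
Rule 2: employees 38 ≥ 11; closes midnight, after 5:00 PM → Large Employer License not required.
Rule 3: seating 84 < 134 → Municipal Registration not required.
Rule 4: manufactures goods on the premises → Light Manufacturing Permit required.
Rule 5: employees 38 ≥ 15; seating 84 ≤ 138 → Large Employer Permit required.
Rule 6: closes midnight, at/before 1:00 AM → Daytime Authorization required.
Rule 7: seating 84 < 106 → High-Occupancy Authorization not required.
Rule 8: seating 84 ≤ 92 → Regulatory Permit not required.
Rule 9: closes midnight, at/before 1:00 AM → Regulatory Certificate required.
Rule 10: seating 84 > 56 → exempt from Daytime Authorization.
Rule 11: employees 38 > 27 → Large Employer Authorization required.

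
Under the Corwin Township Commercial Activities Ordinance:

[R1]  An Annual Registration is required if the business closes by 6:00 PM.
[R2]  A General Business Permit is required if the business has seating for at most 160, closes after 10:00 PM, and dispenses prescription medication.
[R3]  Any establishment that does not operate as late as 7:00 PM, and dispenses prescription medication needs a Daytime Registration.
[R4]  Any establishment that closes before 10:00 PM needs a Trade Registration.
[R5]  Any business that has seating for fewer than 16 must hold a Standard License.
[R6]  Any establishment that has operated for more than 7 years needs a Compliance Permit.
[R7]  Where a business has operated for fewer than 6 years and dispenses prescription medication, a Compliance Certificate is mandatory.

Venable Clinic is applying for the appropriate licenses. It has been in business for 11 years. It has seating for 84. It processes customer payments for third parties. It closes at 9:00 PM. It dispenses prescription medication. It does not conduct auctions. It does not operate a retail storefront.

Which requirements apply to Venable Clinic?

Compliance Permit, Trade Registration

[R1] closes 9:00 PM, after 6:00 PM → Annual Registration not required.
[R2] seating 84 ≤ 160; closes 9:00 PM, at/before 10:00 PM; dispenses prescription medication → General Business Permit not required.
[R3] closes 9:00 PM, after 7:00 PM; dispenses prescription medication → Daytime Registration not required.
[R4] closes 9:00 PM, at/before 10:00 PM → Trade Registration required.
[R5] seating 84 ≥ 16 → Standard License not required.
[R6] years in business 11 > 7 → Compliance Permit required.
[R7] years in business 11 ≥ 6; dispenses prescription medication → Compliance Certificate not required.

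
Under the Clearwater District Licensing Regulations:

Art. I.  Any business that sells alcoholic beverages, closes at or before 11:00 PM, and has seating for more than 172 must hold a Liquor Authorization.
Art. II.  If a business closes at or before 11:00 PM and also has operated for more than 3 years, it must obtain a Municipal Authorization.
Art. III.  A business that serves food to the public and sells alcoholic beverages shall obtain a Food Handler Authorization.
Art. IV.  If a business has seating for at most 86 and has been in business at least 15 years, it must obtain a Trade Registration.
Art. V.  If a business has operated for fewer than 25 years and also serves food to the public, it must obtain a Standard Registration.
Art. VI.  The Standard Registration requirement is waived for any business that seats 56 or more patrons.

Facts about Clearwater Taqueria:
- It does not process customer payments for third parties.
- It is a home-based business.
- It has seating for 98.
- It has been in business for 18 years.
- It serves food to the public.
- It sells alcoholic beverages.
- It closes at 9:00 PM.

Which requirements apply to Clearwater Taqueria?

Art. I. sells alcoholic beverages; closes 9:00 PM, at/before 11:00 PM; seating 98 ≤ 172 → Liquor Authorization not required.
Art. II. closes 9:00 PM, at/before 11:00 PM; years in business 18 > 3 → Municipal Authorization required.
Art. III. serves food to the public; sells alcoholic beverages → Food Handler Authorization required.
Art. IV. seating 98 > 86; years in business 18 ≥ 15 → Trade Registration not required.
Art. V. years in business 18 < 25; serves food to the public → Standard Registration required.
Art. VI. seating 98 ≥ 56 → exempt from Standard Registration.

Food Handler Authorization, Municipal Authorization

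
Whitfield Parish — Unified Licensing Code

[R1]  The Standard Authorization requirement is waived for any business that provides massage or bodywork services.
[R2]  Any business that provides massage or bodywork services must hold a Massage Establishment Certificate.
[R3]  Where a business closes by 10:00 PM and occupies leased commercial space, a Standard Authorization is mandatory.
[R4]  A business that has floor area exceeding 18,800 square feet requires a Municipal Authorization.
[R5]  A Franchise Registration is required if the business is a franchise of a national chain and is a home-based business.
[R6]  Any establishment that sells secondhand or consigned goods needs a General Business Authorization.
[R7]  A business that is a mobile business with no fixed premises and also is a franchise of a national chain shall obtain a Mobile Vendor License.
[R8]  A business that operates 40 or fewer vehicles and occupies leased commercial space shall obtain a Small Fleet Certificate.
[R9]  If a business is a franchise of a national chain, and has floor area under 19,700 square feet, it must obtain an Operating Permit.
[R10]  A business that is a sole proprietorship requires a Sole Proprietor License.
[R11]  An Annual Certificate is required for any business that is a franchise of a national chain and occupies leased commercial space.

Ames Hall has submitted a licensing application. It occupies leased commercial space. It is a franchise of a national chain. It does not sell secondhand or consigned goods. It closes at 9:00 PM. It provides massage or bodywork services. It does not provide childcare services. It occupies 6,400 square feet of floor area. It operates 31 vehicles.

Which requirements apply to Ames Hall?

[R1] provides massage or bodywork services → exempt from Standard Authorization.
[R2] provides massage or bodywork services → Massage Establishment Certificate required.
[R3] closes 9:00 PM, at/before 10:00 PM; occupies leased commercial space → Standard Authorization required.
[R4] floor area 6,400 square feet ≤ 18,800 square feet → Municipal Authorization not required.
[R5] is a franchise of a national chain; occupies leased commercial space (not: is a home-based business) → Franchise Registration not required.
[R6] does not sell secondhand or consigned goods → General Business Authorization not required.
[R7] occupies leased commercial space (not: is a mobile business with no fixed premises); is a franchise of a national chain → Mobile Vendor License not required.
[R8] vehicles 31 ≤ 40; occupies leased commercial space → Small Fleet Certificate required.
[R9] is a franchise of a national chain; floor area 6,400 square feet < 19,700 square feet → Operating Permit required.
[R10] is a franchise of a national chain (not: is a sole proprietorship) → Sole Proprietor License not required.
[R11] is a franchise of a national chain; occupies leased commercial space → Annual Certificate required.

Annual Certificate, Massage Establishment Certificate, Operating Permit, Small Fleet Certificate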